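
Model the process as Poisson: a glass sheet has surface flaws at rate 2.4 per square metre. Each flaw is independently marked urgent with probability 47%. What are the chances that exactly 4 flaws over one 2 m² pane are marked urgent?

0.1131

Thinning: the flaws that are marked urgent themselves form a Poisson process with rate 0.47 × 2.4 = 1.128 per square metre.
Over the interval, μ = 1.128 × 2 = 2.256 (a 2 m² pane = 2 square metres).
P(N = 4) = e^(−2.256) · 2.256^4/4! ≈ 0.1131.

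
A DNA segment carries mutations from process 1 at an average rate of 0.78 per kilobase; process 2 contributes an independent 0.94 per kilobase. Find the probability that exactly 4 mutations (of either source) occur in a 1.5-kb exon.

Independent Poisson processes superpose: combined rate λ = 0.78 + 0.94 = 1.72 per kilobase.
Over the interval, μ = 1.72 × 1.5 = 2.58 (a 1.5-kb exon = 1.5 kilobases).
P(N = 4) = e^(−2.58) · 2.58^4/4! ≈ 0.1399.

0.1399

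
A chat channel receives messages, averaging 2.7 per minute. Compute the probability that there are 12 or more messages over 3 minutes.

0.1193

Over the interval, μ = 2.7 × 3 = 8.1 (3 minutes).
P(N ≥ 12) = 1 − P(N ≤ 11) = 1 − Σ_{j=0}^{11} e^(−μ) μ^j/j! ≈ 0.1193.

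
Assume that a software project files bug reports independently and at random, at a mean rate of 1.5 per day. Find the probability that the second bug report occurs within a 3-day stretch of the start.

Over the interval, μ = 1.5 × 3 = 4.5 (a 3-day stretch = 3 days).
The second arrival falls in the interval iff at least 2 events occur there: P(S_2 ≤ t) = P(N ≥ 2) = 1 − P(N ≤ 1) ≈ 0.9389.

0.9389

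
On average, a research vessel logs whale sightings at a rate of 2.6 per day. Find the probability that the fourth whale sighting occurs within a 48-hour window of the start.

Over the interval, μ = 2.6 × 2 = 5.2 (a 48-hour window = 2 days).
The fourth arrival falls in the interval iff at least 4 events occur there: P(S_4 ≤ t) = P(N ≥ 4) = 1 − P(N ≤ 3) ≈ 0.7619.

0.7619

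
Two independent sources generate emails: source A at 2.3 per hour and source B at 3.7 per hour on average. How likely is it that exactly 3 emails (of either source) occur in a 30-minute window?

Independent Poisson processes superpose: combined rate λ = 2.3 + 3.7 = 6 per hour.
Over the interval, μ = 6 × 0.5 = 3 (a 30-minute window = 0.5 hours).
P(N = 3) = e^(−3) · 3^3/3! ≈ 0.2240.

0.2240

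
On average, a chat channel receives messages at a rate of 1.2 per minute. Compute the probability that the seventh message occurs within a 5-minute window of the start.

Over the interval, μ = 1.2 × 5 = 6 (a 5-minute window = 5 minutes).
The seventh arrival falls in the interval iff at least 7 events occur there: P(S_7 ≤ t) = P(N ≥ 7) = 1 − P(N ≤ 6) ≈ 0.3937.

0.3937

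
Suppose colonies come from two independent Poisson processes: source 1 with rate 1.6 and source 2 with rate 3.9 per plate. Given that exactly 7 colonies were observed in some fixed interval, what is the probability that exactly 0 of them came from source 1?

0.0901

Given the total, each event is independently from source 1 with probability p = λ_1/(λ_1+λ_2) = 1.6/5.5 ≈ 0.2909.
So K ~ Binomial(7, 1.6/5.5): P(K = 0) = C(7,0) · (1.6/5.5)^0 · (3.9/5.5)^7 ≈ 0.0901.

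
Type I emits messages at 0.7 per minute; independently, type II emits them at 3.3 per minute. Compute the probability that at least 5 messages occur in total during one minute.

Independent Poisson processes superpose: combined rate λ = 0.7 + 3.3 = 4 per minute.
So μ = 4.
P(N ≥ 5) = 1 − P(N ≤ 4) ≈ 0.3712.

0.3712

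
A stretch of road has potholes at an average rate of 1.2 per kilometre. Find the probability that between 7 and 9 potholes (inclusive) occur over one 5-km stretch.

0.3098

Over the interval, μ = 1.2 × 5 = 6 (a 5-km stretch = 5 kilometres).
P(7 ≤ N ≤ 9) = Σ_{j=7}^{9} e^(−6) · 6^j/j! ≈ 0.3098.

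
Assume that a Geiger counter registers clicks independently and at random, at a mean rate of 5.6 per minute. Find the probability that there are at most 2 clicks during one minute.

With mean μ = 5.6 per minute,
P(N ≤ 2) = Σ_{j=0}^{2} e^(−μ) μ^j/j! ≈ 0.0824.

0.0824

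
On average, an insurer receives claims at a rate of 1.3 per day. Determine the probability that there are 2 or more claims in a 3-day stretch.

Over the interval, μ = 1.3 × 3 = 3.9 (a 3-day stretch = 3 days).
P(N ≥ 2) = 1 − P(N ≤ 1) = 1 − Σ_{j=0}^{1} e^(−μ) μ^j/j! ≈ 0.9008.

0.9008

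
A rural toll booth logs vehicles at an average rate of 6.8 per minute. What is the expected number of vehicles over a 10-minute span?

E[N] = λt = 6.8 × 10 = 68 (a 10-minute span = 10 minutes).

68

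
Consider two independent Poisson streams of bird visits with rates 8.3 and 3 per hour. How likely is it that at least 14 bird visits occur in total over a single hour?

Independent Poisson processes superpose: combined rate λ = 8.3 + 3 = 11.3 per hour.
So μ = 11.3.
P(N ≥ 14) = 1 − P(N ≤ 13) ≈ 0.2472.

0.2472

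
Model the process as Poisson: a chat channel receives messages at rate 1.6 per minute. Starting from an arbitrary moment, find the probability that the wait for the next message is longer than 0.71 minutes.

The wait for the next event is exponential with rate λ = 1.6 per minute.
P(T > 0.71) = e^(−λt) = e^(−1.6 × 0.71) = e^(−1.136) ≈ 0.3211.

0.3211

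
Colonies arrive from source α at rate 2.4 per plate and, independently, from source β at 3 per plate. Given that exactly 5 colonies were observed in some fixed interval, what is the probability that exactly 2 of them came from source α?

Given the total, each event is independently from source α with probability p = λ_α/(λ_α+λ_β) = 2.4/5.4 ≈ 0.4444.
So K ~ Binomial(5, 2.4/5.4): P(K = 2) = C(5,2) · (2.4/5.4)^2 · (3/5.4)^3 ≈ 0.3387.

0.3387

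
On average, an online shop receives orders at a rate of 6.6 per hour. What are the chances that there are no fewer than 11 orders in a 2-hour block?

Over the interval, μ = 6.6 × 2 = 13.2 (a 2-hour block = 2 hours).
P(N ≥ 11) = 1 − P(N ≤ 10) = 1 − Σ_{j=0}^{10} e^(−μ) μ^j/j! ≈ 0.7651.

0.7651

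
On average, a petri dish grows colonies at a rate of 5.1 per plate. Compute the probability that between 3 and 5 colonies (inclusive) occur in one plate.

With mean μ = 5.1 per plate,
P(3 ≤ N ≤ 5) = Σ_{j=3}^{5} e^(−5.1) · 5.1^j/j! ≈ 0.4819.

0.4819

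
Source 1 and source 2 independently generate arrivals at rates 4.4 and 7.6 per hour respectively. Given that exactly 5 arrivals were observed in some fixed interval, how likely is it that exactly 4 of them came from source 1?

0.0572

Given the total, each event is independently from source 1 with probability p = λ_1/(λ_1+λ_2) = 4.4/12 ≈ 0.3667.
So K ~ Binomial(5, 4.4/12): P(K = 4) = C(5,4) · (4.4/12)^4 · (7.6/12)^1 ≈ 0.0572.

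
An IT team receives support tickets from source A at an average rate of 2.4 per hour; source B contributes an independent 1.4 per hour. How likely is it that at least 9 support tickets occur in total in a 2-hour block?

0.3518

Independent Poisson processes superpose: combined rate λ = 2.4 + 1.4 = 3.8 per hour.
Over the interval, μ = 3.8 × 2 = 7.6 (a 2-hour block = 2 hours).
P(N ≥ 9) = 1 − P(N ≤ 8) ≈ 0.3518.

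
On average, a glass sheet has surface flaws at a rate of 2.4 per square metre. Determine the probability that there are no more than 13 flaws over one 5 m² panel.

0.6815

Over the interval, μ = 2.4 × 5 = 12 (a 5 m² panel = 5 square metres).
P(N ≤ 13) = Σ_{j=0}^{13} e^(−μ) μ^j/j! ≈ 0.6815.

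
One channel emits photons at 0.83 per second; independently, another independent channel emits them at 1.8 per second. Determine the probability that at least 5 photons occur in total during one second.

0.1269

Independent Poisson processes superpose: combined rate λ = 0.83 + 1.8 = 2.63 per second.
So μ = 2.63.
P(N ≥ 5) = 1 − P(N ≤ 4) ≈ 0.1269.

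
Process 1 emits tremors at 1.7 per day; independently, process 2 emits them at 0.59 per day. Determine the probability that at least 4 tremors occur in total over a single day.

0.1986

Independent Poisson processes superpose: combined rate λ = 1.7 + 0.59 = 2.29 per day.
So μ = 2.29.
P(N ≥ 4) = 1 − P(N ≤ 3) ≈ 0.1986.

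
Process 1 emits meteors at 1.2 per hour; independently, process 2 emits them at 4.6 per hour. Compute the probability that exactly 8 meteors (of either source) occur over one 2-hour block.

Independent Poisson processes superpose: combined rate λ = 1.2 + 4.6 = 5.8 per hour.
Over the interval, μ = 5.8 × 2 = 11.6 (a 2-hour block = 2 hours).
P(N = 8) = e^(−11.6) · 11.6^8/8! ≈ 0.0745.

0.0745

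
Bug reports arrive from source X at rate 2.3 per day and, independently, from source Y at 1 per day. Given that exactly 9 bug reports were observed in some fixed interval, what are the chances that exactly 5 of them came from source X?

Given the total, each event is independently from source X with probability p = λ_X/(λ_X+λ_Y) = 2.3/3.3 ≈ 0.6970.
So K ~ Binomial(9, 2.3/3.3): P(K = 5) = C(9,5) · (2.3/3.3)^5 · (1/3.3)^4 ≈ 0.1747.

0.1747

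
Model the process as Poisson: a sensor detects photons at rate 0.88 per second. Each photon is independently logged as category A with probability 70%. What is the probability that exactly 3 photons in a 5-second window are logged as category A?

Thinning: the photons that are logged as category A themselves form a Poisson process with rate 0.7 × 0.88 = 0.616 per second.
Over the interval, μ = 0.616 × 5 = 3.08 (a 5-second window = 5 seconds).
P(N = 3) = e^(−3.08) · 3.08^3/3! ≈ 0.2238.

0.2238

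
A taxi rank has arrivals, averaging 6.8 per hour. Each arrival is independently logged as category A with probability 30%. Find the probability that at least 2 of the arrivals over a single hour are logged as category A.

Thinning: the arrivals that are logged as category A themselves form a Poisson process with rate 0.3 × 6.8 = 2.04 per hour.
So μ = 2.04.
P(N ≥ 2) = 1 − P(N ≤ 1) ≈ 0.6047.

0.6047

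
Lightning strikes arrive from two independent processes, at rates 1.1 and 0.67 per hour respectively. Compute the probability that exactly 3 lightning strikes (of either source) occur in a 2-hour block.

Independent Poisson processes superpose: combined rate λ = 1.1 + 0.67 = 1.77 per hour.
Over the interval, μ = 1.77 × 2 = 3.54 (a 2-hour block = 2 hours).
P(N = 3) = e^(−3.54) · 3.54^3/3! ≈ 0.2145.

0.2145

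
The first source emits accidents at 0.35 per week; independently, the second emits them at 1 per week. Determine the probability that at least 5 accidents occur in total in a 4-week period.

0.6267

Independent Poisson processes superpose: combined rate λ = 0.35 + 1 = 1.35 per week.
Over the interval, μ = 1.35 × 4 = 5.4 (a 4-week period = 4 weeks).
P(N ≥ 5) = 1 − P(N ≤ 4) ≈ 0.6267.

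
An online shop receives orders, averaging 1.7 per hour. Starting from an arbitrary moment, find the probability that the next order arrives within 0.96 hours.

0.8045

Inter-arrival times are exponential with rate λ = 1.7 per hour.
P(T ≤ 0.96) = 1 − e^(−λt) = 1 − e^(−1.7 × 0.96) = 1 − e^(−1.632) ≈ 0.8045.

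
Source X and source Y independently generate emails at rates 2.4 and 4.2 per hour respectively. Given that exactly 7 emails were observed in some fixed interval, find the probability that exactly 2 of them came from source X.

Given the total, each event is independently from source X with probability p = λ_X/(λ_X+λ_Y) = 2.4/6.6 ≈ 0.3636.
So K ~ Binomial(7, 2.4/6.6): P(K = 2) = C(7,2) · (2.4/6.6)^2 · (4.2/6.6)^5 ≈ 0.2898.

0.2898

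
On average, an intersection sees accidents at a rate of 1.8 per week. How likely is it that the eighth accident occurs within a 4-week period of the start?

0.4311

Over the interval, μ = 1.8 × 4 = 7.2 (a 4-week period = 4 weeks).
The eighth arrival falls in the interval iff at least 8 events occur there: P(S_8 ≤ t) = P(N ≥ 8) = 1 − P(N ≤ 7) ≈ 0.4311.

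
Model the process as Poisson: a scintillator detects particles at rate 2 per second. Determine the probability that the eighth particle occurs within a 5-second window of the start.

Over the interval, μ = 2 × 5 = 10 (a 5-second window = 5 seconds).
The eighth arrival falls in the interval iff at least 8 events occur there: P(S_8 ≤ t) = P(N ≥ 8) = 1 − P(N ≤ 7) ≈ 0.7798.

0.7798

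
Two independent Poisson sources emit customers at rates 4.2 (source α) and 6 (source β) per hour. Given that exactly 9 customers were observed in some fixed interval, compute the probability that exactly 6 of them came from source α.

Given the total, each event is independently from source α with probability p = λ_α/(λ_α+λ_β) = 4.2/10.2 ≈ 0.4118.
So K ~ Binomial(9, 4.2/10.2): P(K = 6) = C(9,6) · (4.2/10.2)^6 · (6/10.2)^3 ≈ 0.0833.

0.0833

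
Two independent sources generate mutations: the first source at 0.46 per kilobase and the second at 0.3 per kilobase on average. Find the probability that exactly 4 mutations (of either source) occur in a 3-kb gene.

Independent Poisson processes superpose: combined rate λ = 0.46 + 0.3 = 0.76 per kilobase.
Over the interval, μ = 0.76 × 3 = 2.28 (a 3-kb gene = 3 kilobases).
P(N = 4) = e^(−2.28) · 2.28^4/4! ≈ 0.1152.

0.1152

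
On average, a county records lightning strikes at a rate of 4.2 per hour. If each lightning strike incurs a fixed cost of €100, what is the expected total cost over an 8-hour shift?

€3360

E[N] = 4.2 × 8 = 33.6 (an 8-hour shift = 8 hours); E[cost] = 33.6 × €100 = €3360.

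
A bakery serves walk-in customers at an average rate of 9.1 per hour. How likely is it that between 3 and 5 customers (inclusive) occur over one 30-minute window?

0.5263

Over the interval, μ = 9.1 × 0.5 = 4.55 (a 30-minute window = 0.5 hours).
P(3 ≤ N ≤ 5) = Σ_{j=3}^{5} e^(−4.55) · 4.55^j/j! ≈ 0.5263.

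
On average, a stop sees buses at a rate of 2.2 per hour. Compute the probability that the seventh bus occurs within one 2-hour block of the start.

Over the interval, μ = 2.2 × 2 = 4.4 (a 2-hour block = 2 hours).
The seventh arrival falls in the interval iff at least 7 events occur there: P(S_7 ≤ t) = P(N ≥ 7) = 1 − P(N ≤ 6) ≈ 0.1564.

0.1564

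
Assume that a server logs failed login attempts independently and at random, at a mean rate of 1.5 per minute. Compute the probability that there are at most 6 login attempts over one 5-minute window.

Over the interval, μ = 1.5 × 5 = 7.5 (a 5-minute window = 5 minutes).
P(N ≤ 6) = Σ_{j=0}^{6} e^(−μ) μ^j/j! ≈ 0.3782.

0.3782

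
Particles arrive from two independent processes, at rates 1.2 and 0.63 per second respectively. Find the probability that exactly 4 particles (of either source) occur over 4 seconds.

0.0792

Independent Poisson processes superpose: combined rate λ = 1.2 + 0.63 = 1.83 per second.
Over the interval, μ = 1.83 × 4 = 7.32 (4 seconds).
P(N = 4) = e^(−7.32) · 7.32^4/4! ≈ 0.0792.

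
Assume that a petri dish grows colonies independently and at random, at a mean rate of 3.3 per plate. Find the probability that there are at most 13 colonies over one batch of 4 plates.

Over the interval, μ = 3.3 × 4 = 13.2 (a batch of 4 plates = 4 plates).
P(N ≤ 13) = Σ_{j=0}^{13} e^(−μ) μ^j/j! ≈ 0.5511.

0.5511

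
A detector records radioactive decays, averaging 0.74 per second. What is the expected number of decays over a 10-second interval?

E[N] = λt = 0.74 × 10 = 7.4 (a 10-second interval = 10 seconds).

7.4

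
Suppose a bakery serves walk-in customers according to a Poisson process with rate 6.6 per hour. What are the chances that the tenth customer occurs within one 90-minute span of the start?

0.5295

Over the interval, μ = 6.6 × 1.5 = 9.9 (a 90-minute span = 1.5 hours).
The tenth arrival falls in the interval iff at least 10 events occur there: P(S_10 ≤ t) = P(N ≥ 10) = 1 − P(N ≤ 9) ≈ 0.5295.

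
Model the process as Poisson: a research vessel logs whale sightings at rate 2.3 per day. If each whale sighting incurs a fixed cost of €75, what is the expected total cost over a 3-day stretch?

E[N] = 2.3 × 3 = 6.9 (a 3-day stretch = 3 days); E[cost] = 6.9 × €75 = €517.5.

€517.5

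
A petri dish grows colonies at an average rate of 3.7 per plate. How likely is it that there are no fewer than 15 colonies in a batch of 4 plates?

0.5137

Over the interval, μ = 3.7 × 4 = 14.8 (a batch of 4 plates = 4 plates).
P(N ≥ 15) = 1 − P(N ≤ 14) = 1 − Σ_{j=0}^{14} e^(−μ) μ^j/j! ≈ 0.5137.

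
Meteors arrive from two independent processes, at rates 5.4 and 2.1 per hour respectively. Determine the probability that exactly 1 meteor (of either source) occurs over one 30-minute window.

0.0882

Independent Poisson processes superpose: combined rate λ = 5.4 + 2.1 = 7.5 per hour.
Over the interval, μ = 7.5 × 0.5 = 3.75 (a 30-minute window = 0.5 hours).
P(N = 1) = e^(−3.75) · 3.75^1/1! ≈ 0.0882.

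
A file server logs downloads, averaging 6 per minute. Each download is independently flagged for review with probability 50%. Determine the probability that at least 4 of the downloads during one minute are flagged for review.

Thinning: the downloads that are flagged for review themselves form a Poisson process with rate 0.5 × 6 = 3 per minute.
So μ = 3.
P(N ≥ 4) = 1 − P(N ≤ 3) ≈ 0.3528.

0.3528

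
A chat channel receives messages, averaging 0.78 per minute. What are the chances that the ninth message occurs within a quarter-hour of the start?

Over the interval, μ = 0.78 × 15 = 11.7 (a quarter-hour = 15 minutes).
The ninth arrival falls in the interval iff at least 9 events occur there: P(S_9 ≤ t) = P(N ≥ 9) = 1 − P(N ≤ 8) ≈ 0.8243.

0.8243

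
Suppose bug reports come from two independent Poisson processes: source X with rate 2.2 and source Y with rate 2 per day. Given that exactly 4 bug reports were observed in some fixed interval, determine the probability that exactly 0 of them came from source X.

0.0514

Given the total, each event is independently from source X with probability p = λ_X/(λ_X+λ_Y) = 2.2/4.2 ≈ 0.5238.
So K ~ Binomial(4, 2.2/4.2): P(K = 0) = C(4,0) · (2.2/4.2)^0 · (2/4.2)^4 ≈ 0.0514.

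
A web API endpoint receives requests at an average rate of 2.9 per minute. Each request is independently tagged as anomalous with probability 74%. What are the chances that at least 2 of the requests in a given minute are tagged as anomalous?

0.6321

Thinning: the requests that are tagged as anomalous themselves form a Poisson process with rate 0.74 × 2.9 = 2.146 per minute.
So μ = 2.146.
P(N ≥ 2) = 1 − P(N ≤ 1) ≈ 0.6321.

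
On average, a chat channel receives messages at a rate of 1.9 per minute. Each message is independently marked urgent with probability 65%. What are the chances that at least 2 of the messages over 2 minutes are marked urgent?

0.7065

Thinning: the messages that are marked urgent themselves form a Poisson process with rate 0.65 × 1.9 = 1.235 per minute.
Over the interval, μ = 1.235 × 2 = 2.47 (2 minutes).
P(N ≥ 2) = 1 − P(N ≤ 1) ≈ 0.7065.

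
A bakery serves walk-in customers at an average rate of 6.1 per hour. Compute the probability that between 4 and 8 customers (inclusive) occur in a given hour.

0.6942

With mean μ = 6.1 per hour,
P(4 ≤ N ≤ 8) = Σ_{j=4}^{8} e^(−6.1) · 6.1^j/j! ≈ 0.6942.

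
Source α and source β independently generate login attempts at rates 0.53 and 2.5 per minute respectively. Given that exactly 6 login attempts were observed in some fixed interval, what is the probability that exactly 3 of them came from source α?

Given the total, each event is independently from source α with probability p = λ_α/(λ_α+λ_β) = 0.53/3.03 ≈ 0.1749.
So K ~ Binomial(6, 0.53/3.03): P(K = 3) = C(6,3) · (0.53/3.03)^3 · (2.5/3.03)^3 ≈ 0.0601.

0.0601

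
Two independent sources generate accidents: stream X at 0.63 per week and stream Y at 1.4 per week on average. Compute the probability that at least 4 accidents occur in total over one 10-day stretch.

0.3304

Independent Poisson processes superpose: combined rate λ = 0.63 + 1.4 = 2.03 per week.
Over the interval, μ = 2.03 × 10/7 = 2.9 (a 10-day stretch = 10/7 weeks).
P(N ≥ 4) = 1 − P(N ≤ 3) ≈ 0.3304.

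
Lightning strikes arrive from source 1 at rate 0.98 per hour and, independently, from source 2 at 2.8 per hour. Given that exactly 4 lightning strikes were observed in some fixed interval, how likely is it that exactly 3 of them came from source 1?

Given the total, each event is independently from source 1 with probability p = λ_1/(λ_1+λ_2) = 0.98/3.78 ≈ 0.2593.
So K ~ Binomial(4, 0.98/3.78): P(K = 3) = C(4,3) · (0.98/3.78)^3 · (2.8/3.78)^1 ≈ 0.0516.

0.0516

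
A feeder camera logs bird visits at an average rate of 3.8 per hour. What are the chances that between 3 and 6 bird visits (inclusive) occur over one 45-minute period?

0.5159

Over the interval, μ = 3.8 × 0.75 = 2.85 (a 45-minute period = 0.75 hours).
P(3 ≤ N ≤ 6) = Σ_{j=3}^{6} e^(−2.85) · 2.85^j/j! ≈ 0.5159.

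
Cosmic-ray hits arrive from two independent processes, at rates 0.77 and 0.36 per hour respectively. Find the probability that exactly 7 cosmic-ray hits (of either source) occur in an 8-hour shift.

Independent Poisson processes superpose: combined rate λ = 0.77 + 0.36 = 1.13 per hour.
Over the interval, μ = 1.13 × 8 = 9.04 (an 8-hour shift = 8 hours).
P(N = 7) = e^(−9.04) · 9.04^7/7! ≈ 0.1161.

0.1161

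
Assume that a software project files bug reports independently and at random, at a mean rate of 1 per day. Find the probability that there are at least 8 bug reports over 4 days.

Over the interval, μ = 1 × 4 = 4 (4 days).
P(N ≥ 8) = 1 − P(N ≤ 7) = 1 − Σ_{j=0}^{7} e^(−μ) μ^j/j! ≈ 0.0511.

0.0511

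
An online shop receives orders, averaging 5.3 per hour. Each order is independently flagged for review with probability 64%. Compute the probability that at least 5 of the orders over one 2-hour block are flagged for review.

Thinning: the orders that are flagged for review themselves form a Poisson process with rate 0.64 × 5.3 = 3.392 per hour.
Over the interval, μ = 3.392 × 2 = 6.784 (a 2-hour block = 2 hours).
P(N ≥ 5) = 1 − P(N ≤ 4) ≈ 0.8064.

0.8064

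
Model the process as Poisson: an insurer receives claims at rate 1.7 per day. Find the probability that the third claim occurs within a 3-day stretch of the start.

0.8835

Over the interval, μ = 1.7 × 3 = 5.1 (a 3-day stretch = 3 days).
The third arrival falls in the interval iff at least 3 events occur there: P(S_3 ≤ t) = P(N ≥ 3) = 1 − P(N ≤ 2) ≈ 0.8835.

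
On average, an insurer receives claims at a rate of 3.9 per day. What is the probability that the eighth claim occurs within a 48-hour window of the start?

0.5188

Over the interval, μ = 3.9 × 2 = 7.8 (a 48-hour window = 2 days).
The eighth arrival falls in the interval iff at least 8 events occur there: P(S_8 ≤ t) = P(N ≥ 8) = 1 − P(N ≤ 7) ≈ 0.5188.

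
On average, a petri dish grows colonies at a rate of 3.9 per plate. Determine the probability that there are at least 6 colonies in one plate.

With mean μ = 3.9 per plate,
P(N ≥ 6) = 1 − P(N ≤ 5) = 1 − Σ_{j=0}^{5} e^(−μ) μ^j/j! ≈ 0.1994.

0.1994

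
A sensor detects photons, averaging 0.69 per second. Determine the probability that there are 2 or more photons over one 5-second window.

Over the interval, μ = 0.69 × 5 = 3.45 (a 5-second window = 5 seconds).
P(N ≥ 2) = 1 − P(N ≤ 1) = 1 − Σ_{j=0}^{1} e^(−μ) μ^j/j! ≈ 0.8587.

0.8587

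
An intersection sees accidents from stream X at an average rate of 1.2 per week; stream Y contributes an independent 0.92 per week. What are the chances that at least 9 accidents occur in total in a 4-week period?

0.4741

Independent Poisson processes superpose: combined rate λ = 1.2 + 0.92 = 2.12 per week.
Over the interval, μ = 2.12 × 4 = 8.48 (a 4-week period = 4 weeks).
P(N ≥ 9) = 1 − P(N ≤ 8) ≈ 0.4741.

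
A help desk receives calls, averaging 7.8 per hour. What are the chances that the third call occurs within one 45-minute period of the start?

0.9310

Over the interval, μ = 7.8 × 0.75 = 5.85 (a 45-minute period = 0.75 hours).
The third arrival falls in the interval iff at least 3 events occur there: P(S_3 ≤ t) = P(N ≥ 3) = 1 − P(N ≤ 2) ≈ 0.9310.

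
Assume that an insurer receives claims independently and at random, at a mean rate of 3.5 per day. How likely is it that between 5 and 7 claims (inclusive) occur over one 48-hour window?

Over the interval, μ = 3.5 × 2 = 7 (a 48-hour window = 2 days).
P(5 ≤ N ≤ 7) = Σ_{j=5}^{7} e^(−7) · 7^j/j! ≈ 0.4257.

0.4257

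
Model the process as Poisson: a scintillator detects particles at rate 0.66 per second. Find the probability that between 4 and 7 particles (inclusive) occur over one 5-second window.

0.3999

Over the interval, μ = 0.66 × 5 = 3.3 (a 5-second window = 5 seconds).
P(4 ≤ N ≤ 7) = Σ_{j=4}^{7} e^(−3.3) · 3.3^j/j! ≈ 0.3999.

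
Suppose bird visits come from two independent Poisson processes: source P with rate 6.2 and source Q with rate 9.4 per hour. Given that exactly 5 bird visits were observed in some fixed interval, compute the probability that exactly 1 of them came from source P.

Given the total, each event is independently from source P with probability p = λ_P/(λ_P+λ_Q) = 6.2/15.6 ≈ 0.3974.
So K ~ Binomial(5, 6.2/15.6): P(K = 1) = C(5,1) · (6.2/15.6)^1 · (9.4/15.6)^4 ≈ 0.2620.

0.2620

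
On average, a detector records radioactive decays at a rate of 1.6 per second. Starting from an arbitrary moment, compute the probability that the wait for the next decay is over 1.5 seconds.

The wait for the next event is exponential with rate λ = 1.6 per second.
P(T > 1.5) = e^(−λt) = e^(−1.6 × 1.5) = e^(−2.4) ≈ 0.0907.

0.0907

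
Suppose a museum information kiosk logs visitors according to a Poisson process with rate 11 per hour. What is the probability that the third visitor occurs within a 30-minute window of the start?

0.9116

Over the interval, μ = 11 × 0.5 = 5.5 (a 30-minute window = 0.5 hours).
The third arrival falls in the interval iff at least 3 events occur there: P(S_3 ≤ t) = P(N ≥ 3) = 1 − P(N ≤ 2) ≈ 0.9116.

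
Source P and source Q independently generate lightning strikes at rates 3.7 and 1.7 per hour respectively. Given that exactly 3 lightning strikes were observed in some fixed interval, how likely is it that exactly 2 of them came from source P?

0.4434

Given the total, each event is independently from source P with probability p = λ_P/(λ_P+λ_Q) = 3.7/5.4 ≈ 0.6852.
So K ~ Binomial(3, 3.7/5.4): P(K = 2) = C(3,2) · (3.7/5.4)^2 · (1.7/5.4)^1 ≈ 0.4434.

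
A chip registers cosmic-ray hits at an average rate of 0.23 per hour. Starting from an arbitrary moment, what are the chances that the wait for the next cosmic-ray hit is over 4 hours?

0.3985

The wait for the next event is exponential with rate λ = 0.23 per hour.
P(T > 4) = e^(−λt) = e^(−0.23 × 4) = e^(−0.92) ≈ 0.3985.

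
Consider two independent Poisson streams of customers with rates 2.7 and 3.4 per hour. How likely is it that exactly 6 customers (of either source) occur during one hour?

0.1605

Independent Poisson processes superpose: combined rate λ = 2.7 + 3.4 = 6.1 per hour.
So μ = 6.1.
P(N = 6) = e^(−6.1) · 6.1^6/6! ≈ 0.1605.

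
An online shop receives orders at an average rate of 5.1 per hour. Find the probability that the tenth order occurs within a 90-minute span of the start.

Over the interval, μ = 5.1 × 1.5 = 7.65 (a 90-minute span = 1.5 hours).
The tenth arrival falls in the interval iff at least 10 events occur there: P(S_10 ≤ t) = P(N ≥ 10) = 1 − P(N ≤ 9) ≈ 0.2410.

0.2410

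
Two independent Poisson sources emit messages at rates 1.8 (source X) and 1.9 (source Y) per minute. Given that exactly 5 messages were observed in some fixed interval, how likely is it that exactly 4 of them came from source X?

0.1438

Given the total, each event is independently from source X with probability p = λ_X/(λ_X+λ_Y) = 1.8/3.7 ≈ 0.4865.
So K ~ Binomial(5, 1.8/3.7): P(K = 4) = C(5,4) · (1.8/3.7)^4 · (1.9/3.7)^1 ≈ 0.1438.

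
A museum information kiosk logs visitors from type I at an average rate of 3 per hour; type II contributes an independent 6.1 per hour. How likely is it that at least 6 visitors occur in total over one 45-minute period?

0.6764

Independent Poisson processes superpose: combined rate λ = 3 + 6.1 = 9.1 per hour.
Over the interval, μ = 9.1 × 0.75 = 6.825 (a 45-minute period = 0.75 hours).
P(N ≥ 6) = 1 − P(N ≤ 5) ≈ 0.6764.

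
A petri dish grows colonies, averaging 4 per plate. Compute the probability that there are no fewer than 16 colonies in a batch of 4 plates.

0.5333

Over the interval, μ = 4 × 4 = 16 (a batch of 4 plates = 4 plates).
P(N ≥ 16) = 1 − P(N ≤ 15) = 1 − Σ_{j=0}^{15} e^(−μ) μ^j/j! ≈ 0.5333.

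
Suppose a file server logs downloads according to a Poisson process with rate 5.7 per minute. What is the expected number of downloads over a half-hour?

E[N] = λt = 5.7 × 30 = 171 (a half-hour = 30 minutes).

171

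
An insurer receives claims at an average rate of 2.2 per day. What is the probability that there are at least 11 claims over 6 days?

Over the interval, μ = 2.2 × 6 = 13.2 (6 days).
P(N ≥ 11) = 1 − P(N ≤ 10) = 1 − Σ_{j=0}^{10} e^(−μ) μ^j/j! ≈ 0.7651.

0.7651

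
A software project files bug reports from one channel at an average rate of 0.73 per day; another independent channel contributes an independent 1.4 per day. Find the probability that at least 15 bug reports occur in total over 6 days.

0.3026

Independent Poisson processes superpose: combined rate λ = 0.73 + 1.4 = 2.13 per day.
Over the interval, μ = 2.13 × 6 = 12.78 (6 days).
P(N ≥ 15) = 1 − P(N ≤ 14) ≈ 0.3026.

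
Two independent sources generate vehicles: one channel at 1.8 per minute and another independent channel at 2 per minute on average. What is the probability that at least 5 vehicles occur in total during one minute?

Independent Poisson processes superpose: combined rate λ = 1.8 + 2 = 3.8 per minute.
So μ = 3.8.
P(N ≥ 5) = 1 − P(N ≤ 4) ≈ 0.3322.

0.3322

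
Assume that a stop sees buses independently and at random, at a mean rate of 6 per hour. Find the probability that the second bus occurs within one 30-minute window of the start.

0.8009

Over the interval, μ = 6 × 0.5 = 3 (a 30-minute window = 0.5 hours).
The second arrival falls in the interval iff at least 2 events occur there: P(S_2 ≤ t) = P(N ≥ 2) = 1 − P(N ≤ 1) ≈ 0.8009.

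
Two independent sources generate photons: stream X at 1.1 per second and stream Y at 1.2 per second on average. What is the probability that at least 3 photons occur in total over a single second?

0.4040

Independent Poisson processes superpose: combined rate λ = 1.1 + 1.2 = 2.3 per second.
So μ = 2.3.
P(N ≥ 3) = 1 − P(N ≤ 2) ≈ 0.4040.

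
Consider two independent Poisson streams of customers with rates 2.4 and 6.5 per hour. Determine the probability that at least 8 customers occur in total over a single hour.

Independent Poisson processes superpose: combined rate λ = 2.4 + 6.5 = 8.9 per hour.
So μ = 8.9.
P(N ≥ 8) = 1 − P(N ≤ 7) ≈ 0.6643.

0.6643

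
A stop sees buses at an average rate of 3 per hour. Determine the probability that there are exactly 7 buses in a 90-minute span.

Over the interval, μ = 3 × 1.5 = 4.5 (a 90-minute span = 1.5 hours).
P(N = 7) = e^(−μ) μ^7/7! = e^(−4.5) · 4.5^7/5040 ≈ 0.0824.

0.0824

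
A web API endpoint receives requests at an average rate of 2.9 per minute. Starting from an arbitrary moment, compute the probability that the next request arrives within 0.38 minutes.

0.6678

Inter-arrival times are exponential with rate λ = 2.9 per minute.
P(T ≤ 0.38) = 1 − e^(−λt) = 1 − e^(−2.9 × 0.38) = 1 − e^(−1.102) ≈ 0.6678.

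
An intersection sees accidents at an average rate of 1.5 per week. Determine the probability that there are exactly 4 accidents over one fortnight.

Over the interval, μ = 1.5 × 2 = 3 (a fortnight = 2 weeks).
P(N = 4) = e^(−μ) μ^4/4! = e^(−3) · 3^4/24 ≈ 0.1680.

0.1680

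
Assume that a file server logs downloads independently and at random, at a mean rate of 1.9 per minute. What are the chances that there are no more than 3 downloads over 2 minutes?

Over the interval, μ = 1.9 × 2 = 3.8 (2 minutes).
P(N ≤ 3) = Σ_{j=0}^{3} e^(−μ) μ^j/j! ≈ 0.4735.

0.4735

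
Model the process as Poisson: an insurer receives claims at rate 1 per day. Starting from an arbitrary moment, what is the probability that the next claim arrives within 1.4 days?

0.7534

Inter-arrival times are exponential with rate λ = 1 per day.
P(T ≤ 1.4) = 1 − e^(−λt) = 1 − e^(−1 × 1.4) = 1 − e^(−1.4) ≈ 0.7534.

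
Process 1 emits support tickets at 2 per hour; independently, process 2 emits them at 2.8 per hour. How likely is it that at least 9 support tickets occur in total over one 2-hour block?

0.6204

Independent Poisson processes superpose: combined rate λ = 2 + 2.8 = 4.8 per hour.
Over the interval, μ = 4.8 × 2 = 9.6 (a 2-hour block = 2 hours).
P(N ≥ 9) = 1 − P(N ≤ 8) ≈ 0.6204.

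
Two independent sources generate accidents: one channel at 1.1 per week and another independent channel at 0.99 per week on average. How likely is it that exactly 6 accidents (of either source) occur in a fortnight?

0.1133

Independent Poisson processes superpose: combined rate λ = 1.1 + 0.99 = 2.09 per week.
Over the interval, μ = 2.09 × 2 = 4.18 (a fortnight = 2 weeks).
P(N = 6) = e^(−4.18) · 4.18^6/6! ≈ 0.1133.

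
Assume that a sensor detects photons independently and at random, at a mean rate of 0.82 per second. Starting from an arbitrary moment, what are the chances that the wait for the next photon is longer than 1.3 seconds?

0.3444

The wait for the next event is exponential with rate λ = 0.82 per second.
P(T > 1.3) = e^(−λt) = e^(−0.82 × 1.3) = e^(−1.066) ≈ 0.3444.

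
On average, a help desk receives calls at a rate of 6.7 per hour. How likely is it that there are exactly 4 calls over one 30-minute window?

Over the interval, μ = 6.7 × 0.5 = 3.35 (a 30-minute window = 0.5 hours).
P(N = 4) = e^(−μ) μ^4/4! = e^(−3.35) · 3.35^4/24 ≈ 0.1841.

0.1841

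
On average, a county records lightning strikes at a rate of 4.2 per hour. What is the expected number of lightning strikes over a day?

E[N] = λt = 4.2 × 24 = 100.8 (a day = 24 hours).

100.8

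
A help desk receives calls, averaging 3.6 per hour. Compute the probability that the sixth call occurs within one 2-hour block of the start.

Over the interval, μ = 3.6 × 2 = 7.2 (a 2-hour block = 2 hours).
The sixth arrival falls in the interval iff at least 6 events occur there: P(S_6 ≤ t) = P(N ≥ 6) = 1 − P(N ≤ 5) ≈ 0.7241.

0.7241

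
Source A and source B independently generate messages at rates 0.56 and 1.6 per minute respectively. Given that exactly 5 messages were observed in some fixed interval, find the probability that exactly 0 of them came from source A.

Given the total, each event is independently from source A with probability p = λ_A/(λ_A+λ_B) = 0.56/2.16 ≈ 0.2593.
So K ~ Binomial(5, 0.56/2.16): P(K = 0) = C(5,0) · (0.56/2.16)^0 · (1.6/2.16)^5 ≈ 0.2230.

0.2230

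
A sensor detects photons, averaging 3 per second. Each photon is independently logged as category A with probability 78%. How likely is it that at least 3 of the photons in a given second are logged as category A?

0.4145

Thinning: the photons that are logged as category A themselves form a Poisson process with rate 0.78 × 3 = 2.34 per second.
So μ = 2.34.
P(N ≥ 3) = 1 − P(N ≤ 2) ≈ 0.4145.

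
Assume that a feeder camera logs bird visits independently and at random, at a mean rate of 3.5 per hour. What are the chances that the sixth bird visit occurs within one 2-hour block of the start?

0.6993

Over the interval, μ = 3.5 × 2 = 7 (a 2-hour block = 2 hours).
The sixth arrival falls in the interval iff at least 6 events occur there: P(S_6 ≤ t) = P(N ≥ 6) = 1 − P(N ≤ 5) ≈ 0.6993.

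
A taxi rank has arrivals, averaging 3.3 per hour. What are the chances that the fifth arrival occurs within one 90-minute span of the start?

0.5507

Over the interval, μ = 3.3 × 1.5 = 4.95 (a 90-minute span = 1.5 hours).
The fifth arrival falls in the interval iff at least 5 events occur there: P(S_5 ≤ t) = P(N ≥ 5) = 1 − P(N ≤ 4) ≈ 0.5507.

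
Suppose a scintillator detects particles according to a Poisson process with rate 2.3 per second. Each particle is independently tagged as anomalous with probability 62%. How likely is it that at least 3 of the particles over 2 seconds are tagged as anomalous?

0.5428

Thinning: the particles that are tagged as anomalous themselves form a Poisson process with rate 0.62 × 2.3 = 1.426 per second.
Over the interval, μ = 1.426 × 2 = 2.852 (2 seconds).
P(N ≥ 3) = 1 − P(N ≤ 2) ≈ 0.5428.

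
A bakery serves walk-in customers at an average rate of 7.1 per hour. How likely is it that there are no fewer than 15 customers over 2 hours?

0.4508

Over the interval, μ = 7.1 × 2 = 14.2 (2 hours).
P(N ≥ 15) = 1 − P(N ≤ 14) = 1 − Σ_{j=0}^{14} e^(−μ) μ^j/j! ≈ 0.4508.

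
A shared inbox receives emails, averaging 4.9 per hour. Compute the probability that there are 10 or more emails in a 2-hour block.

Over the interval, μ = 4.9 × 2 = 9.8 (a 2-hour block = 2 hours).
P(N ≥ 10) = 1 − P(N ≤ 9) = 1 − Σ_{j=0}^{9} e^(−μ) μ^j/j! ≈ 0.5168.

0.5168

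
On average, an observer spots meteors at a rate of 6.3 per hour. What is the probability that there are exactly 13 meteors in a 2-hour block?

Over the interval, μ = 6.3 × 2 = 12.6 (a 2-hour block = 2 hours).
P(N = 13) = e^(−μ) μ^13/13! = e^(−12.6) · 12.6^13/6227020800 ≈ 0.1093.

0.1093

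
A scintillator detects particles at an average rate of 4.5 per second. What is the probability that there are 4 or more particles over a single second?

With mean μ = 4.5 per second,
P(N ≥ 4) = 1 − P(N ≤ 3) = 1 − Σ_{j=0}^{3} e^(−μ) μ^j/j! ≈ 0.6577.

0.6577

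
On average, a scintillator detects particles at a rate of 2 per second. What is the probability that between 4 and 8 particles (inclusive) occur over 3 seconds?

0.6960

Over the interval, μ = 2 × 3 = 6 (3 seconds).
P(4 ≤ N ≤ 8) = Σ_{j=4}^{8} e^(−6) · 6^j/j! ≈ 0.6960.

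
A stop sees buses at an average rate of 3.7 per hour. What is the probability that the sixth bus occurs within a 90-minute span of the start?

0.4796

Over the interval, μ = 3.7 × 1.5 = 5.55 (a 90-minute span = 1.5 hours).
The sixth arrival falls in the interval iff at least 6 events occur there: P(S_6 ≤ t) = P(N ≥ 6) = 1 − P(N ≤ 5) ≈ 0.4796.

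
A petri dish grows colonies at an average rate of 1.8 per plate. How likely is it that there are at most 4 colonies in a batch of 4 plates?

0.1555

Over the interval, μ = 1.8 × 4 = 7.2 (a batch of 4 plates = 4 plates).
P(N ≤ 4) = Σ_{j=0}^{4} e^(−μ) μ^j/j! ≈ 0.1555.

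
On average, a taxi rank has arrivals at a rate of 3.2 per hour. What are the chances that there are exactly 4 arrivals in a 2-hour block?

Over the interval, μ = 3.2 × 2 = 6.4 (a 2-hour block = 2 hours).
P(N = 4) = e^(−μ) μ^4/4! = e^(−6.4) · 6.4^4/24 ≈ 0.1162.

0.1162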